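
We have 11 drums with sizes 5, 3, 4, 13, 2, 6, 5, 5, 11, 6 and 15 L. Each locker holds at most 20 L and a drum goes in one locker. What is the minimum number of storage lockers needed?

4

Total = 15 + 13 + 11 + 6 + 6 + 5 + 5 + 5 + 4 + 3 + 2 = 75 L.
Lower bound: ⌈75/20⌉ = 4 storage lockers.
A packing using 4 storage lockers:
  locker 1: 15 + 5 = 20
  locker 2: 13 + 6 = 19
  locker 3: 11 + 6 + 3 = 20
  locker 4: 5 + 5 + 4 + 2 = 16
This matches the lower bound, so 4 is optimal.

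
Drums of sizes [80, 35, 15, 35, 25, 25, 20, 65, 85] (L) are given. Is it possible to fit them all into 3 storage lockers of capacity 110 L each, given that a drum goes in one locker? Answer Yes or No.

Total = 385 L; ⌈385/110⌉ = 4.
At least 4 storage lockers are required, but only 3 are allowed.

No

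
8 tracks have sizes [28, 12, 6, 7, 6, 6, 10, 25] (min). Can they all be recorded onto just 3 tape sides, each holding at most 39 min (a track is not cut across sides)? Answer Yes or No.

Yes

A valid assignment using 3 tape sides:
  side 1: 28 + 10 = 38
  side 2: 25 + 12 = 37
  side 3: 7 + 6 + 6 + 6 = 25
Every load is within 39 min, so 3 tape sides suffice.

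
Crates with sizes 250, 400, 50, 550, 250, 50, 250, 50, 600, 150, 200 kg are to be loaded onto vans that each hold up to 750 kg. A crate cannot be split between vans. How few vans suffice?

4

Total = 600 + 550 + 400 + 250 + 250 + 250 + 200 + 150 + 50 + 50 + 50 = 2800 kg.
Lower bound: ⌈2800/750⌉ = 4 vans.
A packing using 4 vans:
  van 1: 600 + 150 = 750
  van 2: 550 + 200 = 750
  van 3: 400 + 250 + 50 + 50 = 750
  van 4: 250 + 250 + 50 = 550
This matches the lower bound, so 4 is optimal.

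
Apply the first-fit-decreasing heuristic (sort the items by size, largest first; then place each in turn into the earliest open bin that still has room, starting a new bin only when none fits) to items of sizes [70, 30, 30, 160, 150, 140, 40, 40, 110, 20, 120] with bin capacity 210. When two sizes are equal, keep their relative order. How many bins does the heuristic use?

5

Sorted descending: 160, 150, 140, 120, 110, 70, 40, 40, 30, 30, 20.
  160 → bin 1 (new)  [load 160/210]
  150 → bin 2 (new)  [load 150/210]
  140 → bin 3 (new)  [load 140/210]
  120 → bin 4 (new)  [load 120/210]
  110 → bin 5 (new)  [load 110/210]
  70 → bin 3  [load 210/210]
  40 → bin 1  [load 200/210]
  40 → bin 2  [load 190/210]
  30 → bin 4  [load 150/210]
  30 → bin 4  [load 180/210]
  20 → bin 2  [load 210/210]
5 bins opened.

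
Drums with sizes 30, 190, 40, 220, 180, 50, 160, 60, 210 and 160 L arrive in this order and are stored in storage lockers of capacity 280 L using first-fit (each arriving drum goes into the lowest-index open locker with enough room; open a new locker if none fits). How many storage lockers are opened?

6

  30 → locker 1 (new)  [load 30/280]
  190 → locker 1  [load 220/280]
  40 → locker 1  [load 260/280]
  220 → locker 2 (new)  [load 220/280]
  180 → locker 3 (new)  [load 180/280]
  50 → locker 2  [load 270/280]
  160 → locker 4 (new)  [load 160/280]
  60 → locker 3  [load 240/280]
  210 → locker 5 (new)  [load 210/280]
  160 → locker 6 (new)  [load 160/280]
6 storage lockers opened.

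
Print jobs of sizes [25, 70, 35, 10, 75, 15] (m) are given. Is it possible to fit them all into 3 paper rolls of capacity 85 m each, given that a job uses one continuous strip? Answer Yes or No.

A valid assignment using 3 paper rolls:
  roll 1: 75 + 10 = 85
  roll 2: 70 + 15 = 85
  roll 3: 35 + 25 = 60
Every load is within 85 m, so 3 paper rolls suffice.

Yes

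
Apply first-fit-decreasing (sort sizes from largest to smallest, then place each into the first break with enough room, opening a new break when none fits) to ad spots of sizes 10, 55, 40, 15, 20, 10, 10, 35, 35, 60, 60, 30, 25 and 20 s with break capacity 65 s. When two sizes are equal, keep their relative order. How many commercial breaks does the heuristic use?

7

Sorted descending: 60, 60, 55, 40, 35, 35, 30, 25, 20, 20, 15, 10, 10, 10.
  60 → break 1 (new)  [load 60/65]
  60 → break 2 (new)  [load 60/65]
  55 → break 3 (new)  [load 55/65]
  40 → break 4 (new)  [load 40/65]
  35 → break 5 (new)  [load 35/65]
  35 → break 6 (new)  [load 35/65]
  30 → break 5  [load 65/65]
  25 → break 4  [load 65/65]
  20 → break 6  [load 55/65]
  20 → break 7 (new)  [load 20/65]
  15 → break 7  [load 35/65]
  10 → break 3  [load 65/65]
  10 → break 6  [load 65/65]
  10 → break 7  [load 45/65]
7 commercial breaks opened.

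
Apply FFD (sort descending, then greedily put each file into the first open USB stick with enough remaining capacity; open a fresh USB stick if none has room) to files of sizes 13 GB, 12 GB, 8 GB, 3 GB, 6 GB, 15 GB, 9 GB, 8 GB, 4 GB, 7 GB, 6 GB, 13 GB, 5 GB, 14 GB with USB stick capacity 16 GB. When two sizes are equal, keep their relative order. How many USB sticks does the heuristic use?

Sorted descending: 15, 14, 13, 13, 12, 9, 8, 8, 7, 6, 6, 5, 4, 3.
  15 → USB stick 1 (new)  [load 15/16]
  14 → USB stick 2 (new)  [load 14/16]
  13 → USB stick 3 (new)  [load 13/16]
  13 → USB stick 4 (new)  [load 13/16]
  12 → USB stick 5 (new)  [load 12/16]
  9 → USB stick 6 (new)  [load 9/16]
  8 → USB stick 7 (new)  [load 8/16]
  8 → USB stick 7  [load 16/16]
  7 → USB stick 6  [load 16/16]
  6 → USB stick 8 (new)  [load 6/16]
  6 → USB stick 8  [load 12/16]
  5 → USB stick 9 (new)  [load 5/16]
  4 → USB stick 5  [load 16/16]
  3 → USB stick 3  [load 16/16]
9 USB sticks opened.

9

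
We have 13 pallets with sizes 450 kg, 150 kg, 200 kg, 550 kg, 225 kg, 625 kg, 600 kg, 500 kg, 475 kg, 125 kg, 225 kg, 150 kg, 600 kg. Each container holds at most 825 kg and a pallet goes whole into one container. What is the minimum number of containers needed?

7

Total = 625 + 600 + 600 + 550 + 500 + 475 + 450 + 225 + 225 + 200 + 150 + 150 + 125 = 4875 kg.
Lower bound: ⌈4875/825⌉ = 6 containers.
Also, 7 pallets each exceed 825/2 kg, and no two of those can share a container, so at least 7 containers are needed.
A packing using 7 containers:
  container 1: 625 + 200 = 825
  container 2: 600 + 225 = 825
  container 3: 600 + 225 = 825
  container 4: 550 + 150 + 125 = 825
  container 5: 500 + 150 = 650
  container 6: 475 = 475
  container 7: 450 = 450
This matches the lower bound, so 7 is optimal.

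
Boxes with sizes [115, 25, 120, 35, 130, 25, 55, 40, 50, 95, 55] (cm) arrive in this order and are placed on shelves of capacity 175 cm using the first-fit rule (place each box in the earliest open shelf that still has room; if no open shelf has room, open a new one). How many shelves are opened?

  115 → shelf 1 (new)  [load 115/175]
  25 → shelf 1  [load 140/175]
  120 → shelf 2 (new)  [load 120/175]
  35 → shelf 1  [load 175/175]
  130 → shelf 3 (new)  [load 130/175]
  25 → shelf 2  [load 145/175]
  55 → shelf 4 (new)  [load 55/175]
  40 → shelf 3  [load 170/175]
  50 → shelf 4  [load 105/175]
  95 → shelf 5 (new)  [load 95/175]
  55 → shelf 4  [load 160/175]
5 shelves opened.

5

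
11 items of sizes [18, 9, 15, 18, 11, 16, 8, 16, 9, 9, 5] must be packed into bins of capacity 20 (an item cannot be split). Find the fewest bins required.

Total = 18 + 18 + 16 + 16 + 15 + 11 + 9 + 9 + 9 + 8 + 5 = 134.
Lower bound: ⌈134/20⌉ = 7 bins.
A packing using 8 bins:
  bin 1: 18 = 18
  bin 2: 18 = 18
  bin 3: 16 = 16
  bin 4: 16 = 16
  bin 5: 15 + 5 = 20
  bin 6: 11 + 9 = 20
  bin 7: 9 + 9 = 18
  bin 8: 8 = 8
No arrangement into 7 bins stays within capacity, so 8 is optimal.

8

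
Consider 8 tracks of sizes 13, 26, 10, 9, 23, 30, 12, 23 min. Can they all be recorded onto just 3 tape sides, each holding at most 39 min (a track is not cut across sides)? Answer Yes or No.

Total = 146 min; ⌈146/39⌉ = 4.
At least 4 tape sides are required, but only 3 are allowed.

No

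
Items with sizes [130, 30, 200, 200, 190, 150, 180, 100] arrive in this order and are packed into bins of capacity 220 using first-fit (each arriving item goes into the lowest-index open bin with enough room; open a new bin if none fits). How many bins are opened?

7

  130 → bin 1 (new)  [load 130/220]
  30 → bin 1  [load 160/220]
  200 → bin 2 (new)  [load 200/220]
  200 → bin 3 (new)  [load 200/220]
  190 → bin 4 (new)  [load 190/220]
  150 → bin 5 (new)  [load 150/220]
  180 → bin 6 (new)  [load 180/220]
  100 → bin 7 (new)  [load 100/220]
7 bins opened.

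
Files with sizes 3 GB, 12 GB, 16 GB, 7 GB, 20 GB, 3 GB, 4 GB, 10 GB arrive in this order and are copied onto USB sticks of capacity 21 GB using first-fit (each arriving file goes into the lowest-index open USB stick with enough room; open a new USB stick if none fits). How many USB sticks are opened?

4

  3 → USB stick 1 (new)  [load 3/21]
  12 → USB stick 1  [load 15/21]
  16 → USB stick 2 (new)  [load 16/21]
  7 → USB stick 3 (new)  [load 7/21]
  20 → USB stick 4 (new)  [load 20/21]
  3 → USB stick 1  [load 18/21]
  4 → USB stick 2  [load 20/21]
  10 → USB stick 3  [load 17/21]
4 USB sticks opened.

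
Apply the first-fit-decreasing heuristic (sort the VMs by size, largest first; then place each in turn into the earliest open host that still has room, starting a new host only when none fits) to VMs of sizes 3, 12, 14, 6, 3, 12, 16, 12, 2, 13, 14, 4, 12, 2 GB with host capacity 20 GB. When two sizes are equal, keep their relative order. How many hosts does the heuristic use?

Sorted descending: 16, 14, 14, 13, 12, 12, 12, 12, 6, 4, 3, 3, 2, 2.
  16 → host 1 (new)  [load 16/20]
  14 → host 2 (new)  [load 14/20]
  14 → host 3 (new)  [load 14/20]
  13 → host 4 (new)  [load 13/20]
  12 → host 5 (new)  [load 12/20]
  12 → host 6 (new)  [load 12/20]
  12 → host 7 (new)  [load 12/20]
  12 → host 8 (new)  [load 12/20]
  6 → host 2  [load 20/20]
  4 → host 1  [load 20/20]
  3 → host 3  [load 17/20]
  3 → host 3  [load 20/20]
  2 → host 4  [load 15/20]
  2 → host 4  [load 17/20]
8 hosts opened.

8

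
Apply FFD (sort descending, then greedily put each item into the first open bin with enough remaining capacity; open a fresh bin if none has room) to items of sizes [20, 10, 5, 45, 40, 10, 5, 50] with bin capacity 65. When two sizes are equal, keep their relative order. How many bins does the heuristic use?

3

Sorted descending: 50, 45, 40, 20, 10, 10, 5, 5.
  50 → bin 1 (new)  [load 50/65]
  45 → bin 2 (new)  [load 45/65]
  40 → bin 3 (new)  [load 40/65]
  20 → bin 2  [load 65/65]
  10 → bin 1  [load 60/65]
  10 → bin 3  [load 50/65]
  5 → bin 1  [load 65/65]
  5 → bin 3  [load 55/65]
3 bins opened.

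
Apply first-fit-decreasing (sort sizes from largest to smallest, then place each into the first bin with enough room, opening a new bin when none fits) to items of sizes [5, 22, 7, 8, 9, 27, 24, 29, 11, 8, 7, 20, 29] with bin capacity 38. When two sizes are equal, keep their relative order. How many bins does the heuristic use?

6

Sorted descending: 29, 29, 27, 24, 22, 20, 11, 9, 8, 8, 7, 7, 5.
  29 → bin 1 (new)  [load 29/38]
  29 → bin 2 (new)  [load 29/38]
  27 → bin 3 (new)  [load 27/38]
  24 → bin 4 (new)  [load 24/38]
  22 → bin 5 (new)  [load 22/38]
  20 → bin 6 (new)  [load 20/38]
  11 → bin 3  [load 38/38]
  9 → bin 1  [load 38/38]
  8 → bin 2  [load 37/38]
  8 → bin 4  [load 32/38]
  7 → bin 5  [load 29/38]
  7 → bin 5  [load 36/38]
  5 → bin 4  [load 37/38]
6 bins opened.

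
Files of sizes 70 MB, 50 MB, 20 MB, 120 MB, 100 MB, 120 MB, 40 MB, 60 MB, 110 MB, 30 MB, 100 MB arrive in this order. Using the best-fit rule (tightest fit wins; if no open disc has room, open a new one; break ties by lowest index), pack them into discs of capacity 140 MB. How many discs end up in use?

  70 → disc 1 (new)  [load 70/140]
  50 → disc 1  [load 120/140]
  20 → disc 1  [load 140/140]
  120 → disc 2 (new)  [load 120/140]
  100 → disc 3 (new)  [load 100/140]
  120 → disc 4 (new)  [load 120/140]
  40 → disc 3  [load 140/140]
  60 → disc 5 (new)  [load 60/140]
  110 → disc 6 (new)  [load 110/140]
  30 → disc 6  [load 140/140]
  100 → disc 7 (new)  [load 100/140]
7 discs opened.

7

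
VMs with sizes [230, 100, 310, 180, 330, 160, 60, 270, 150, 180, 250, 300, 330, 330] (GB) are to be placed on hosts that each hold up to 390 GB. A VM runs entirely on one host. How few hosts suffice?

Total = 330 + 330 + 330 + 310 + 300 + 270 + 250 + 230 + 180 + 180 + 160 + 150 + 100 + 60 = 3180 GB.
Lower bound: ⌈3180/390⌉ = 9 hosts.
A packing using 10 hosts:
  host 1: 330 + 60 = 390
  host 2: 330 = 330
  host 3: 330 = 330
  host 4: 310 = 310
  host 5: 300 = 300
  host 6: 270 + 100 = 370
  host 7: 250 = 250
  host 8: 230 + 160 = 390
  host 9: 180 + 180 = 360
  host 10: 150 = 150
No arrangement into 9 hosts stays within capacity, so 10 is optimal.

10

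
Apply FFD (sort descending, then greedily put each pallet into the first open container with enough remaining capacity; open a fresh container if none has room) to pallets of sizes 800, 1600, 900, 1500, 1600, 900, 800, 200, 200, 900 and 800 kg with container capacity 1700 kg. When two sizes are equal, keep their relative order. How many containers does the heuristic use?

Sorted descending: 1600, 1600, 1500, 900, 900, 900, 800, 800, 800, 200, 200.
  1600 → container 1 (new)  [load 1600/1700]
  1600 → container 2 (new)  [load 1600/1700]
  1500 → container 3 (new)  [load 1500/1700]
  900 → container 4 (new)  [load 900/1700]
  900 → container 5 (new)  [load 900/1700]
  900 → container 6 (new)  [load 900/1700]
  800 → container 4  [load 1700/1700]
  800 → container 5  [load 1700/1700]
  800 → container 6  [load 1700/1700]
  200 → container 3  [load 1700/1700]
  200 → container 7 (new)  [load 200/1700]
7 containers opened.

7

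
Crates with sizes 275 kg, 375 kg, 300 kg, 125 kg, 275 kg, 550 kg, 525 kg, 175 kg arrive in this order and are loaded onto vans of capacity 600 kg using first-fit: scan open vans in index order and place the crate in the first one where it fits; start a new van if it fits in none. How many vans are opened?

  275 → van 1 (new)  [load 275/600]
  375 → van 2 (new)  [load 375/600]
  300 → van 1  [load 575/600]
  125 → van 2  [load 500/600]
  275 → van 3 (new)  [load 275/600]
  550 → van 4 (new)  [load 550/600]
  525 → van 5 (new)  [load 525/600]
  175 → van 3  [load 450/600]
5 vans opened.

5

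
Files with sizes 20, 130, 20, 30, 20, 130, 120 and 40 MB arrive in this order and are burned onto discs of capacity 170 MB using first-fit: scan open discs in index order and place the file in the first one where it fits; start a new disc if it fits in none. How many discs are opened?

3

  20 → disc 1 (new)  [load 20/170]
  130 → disc 1  [load 150/170]
  20 → disc 1  [load 170/170]
  30 → disc 2 (new)  [load 30/170]
  20 → disc 2  [load 50/170]
  130 → disc 3 (new)  [load 130/170]
  120 → disc 2  [load 170/170]
  40 → disc 3  [load 170/170]
3 discs opened.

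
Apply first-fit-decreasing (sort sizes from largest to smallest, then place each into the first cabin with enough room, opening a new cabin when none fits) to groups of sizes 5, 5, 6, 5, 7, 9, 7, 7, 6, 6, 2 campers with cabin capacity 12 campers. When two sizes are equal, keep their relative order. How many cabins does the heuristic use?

Sorted descending: 9, 7, 7, 7, 6, 6, 6, 5, 5, 5, 2.
  9 → cabin 1 (new)  [load 9/12]
  7 → cabin 2 (new)  [load 7/12]
  7 → cabin 3 (new)  [load 7/12]
  7 → cabin 4 (new)  [load 7/12]
  6 → cabin 5 (new)  [load 6/12]
  6 → cabin 5  [load 12/12]
  6 → cabin 6 (new)  [load 6/12]
  5 → cabin 2  [load 12/12]
  5 → cabin 3  [load 12/12]
  5 → cabin 4  [load 12/12]
  2 → cabin 1  [load 11/12]
6 cabins opened.

6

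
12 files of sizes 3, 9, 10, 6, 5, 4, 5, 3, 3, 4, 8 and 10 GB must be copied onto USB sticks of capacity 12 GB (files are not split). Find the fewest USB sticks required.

Total = 10 + 10 + 9 + 8 + 6 + 5 + 5 + 4 + 4 + 3 + 3 + 3 = 70 GB.
Lower bound: ⌈70/12⌉ = 6 USB sticks.
A packing using 7 USB sticks:
  USB stick 1: 10 = 10
  USB stick 2: 10 = 10
  USB stick 3: 9 + 3 = 12
  USB stick 4: 8 + 4 = 12
  USB stick 5: 6 + 5 = 11
  USB stick 6: 5 + 4 + 3 = 12
  USB stick 7: 3 = 3
No arrangement into 6 USB sticks stays within capacity, so 7 is optimal.

7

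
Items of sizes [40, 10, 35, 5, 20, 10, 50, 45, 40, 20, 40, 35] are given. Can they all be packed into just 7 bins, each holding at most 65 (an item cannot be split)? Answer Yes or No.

A valid assignment using 7 bins:
  bin 1: 50 + 10 + 5 = 65
  bin 2: 45 + 20 = 65
  bin 3: 40 + 20 = 60
  bin 4: 40 + 10 = 50
  bin 5: 40 = 40
  bin 6: 35 = 35
  bin 7: 35 = 35
Every load is within 65, so 7 bins suffice.

Yes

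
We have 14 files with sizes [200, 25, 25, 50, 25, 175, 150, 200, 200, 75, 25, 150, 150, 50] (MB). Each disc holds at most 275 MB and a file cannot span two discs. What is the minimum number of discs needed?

7

Total = 200 + 200 + 200 + 175 + 150 + 150 + 150 + 75 + 50 + 50 + 25 + 25 + 25 + 25 = 1500 MB.
Lower bound: ⌈1500/275⌉ = 6 discs.
Also, 7 files each exceed 275/2 MB, and no two of those can share a disc, so at least 7 discs are needed.
A packing using 7 discs:
  disc 1: 200 + 75 = 275
  disc 2: 200 + 50 + 25 = 275
  disc 3: 200 + 50 + 25 = 275
  disc 4: 175 + 25 + 25 = 225
  disc 5: 150 = 150
  disc 6: 150 = 150
  disc 7: 150 = 150
This matches the lower bound, so 7 is optimal.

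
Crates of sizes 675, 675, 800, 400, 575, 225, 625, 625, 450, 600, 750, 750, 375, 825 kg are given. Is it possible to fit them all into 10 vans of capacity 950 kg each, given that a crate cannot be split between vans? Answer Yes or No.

No

Total = 8350 kg; ⌈8350/950⌉ = 9.
10 crates each exceed half the capacity and cannot share a van, forcing at least 10 vans.
The bound of 10 does not rule out 10, but exhaustive search shows no assignment into 10 vans of capacity 950 kg exists — the minimum is 11.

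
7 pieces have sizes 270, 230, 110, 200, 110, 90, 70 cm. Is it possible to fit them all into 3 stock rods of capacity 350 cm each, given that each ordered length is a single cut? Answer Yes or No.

Total = 1080 cm; ⌈1080/350⌉ = 4.
At least 4 stock rods are required, but only 3 are allowed.

No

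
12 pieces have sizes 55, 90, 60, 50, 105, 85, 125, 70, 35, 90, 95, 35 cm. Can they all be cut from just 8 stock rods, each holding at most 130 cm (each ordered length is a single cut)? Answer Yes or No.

A valid assignment using 8 stock rods:
  stock rod 1: 125 = 125
  stock rod 2: 105 = 105
  stock rod 3: 95 + 35 = 130
  stock rod 4: 90 + 35 = 125
  stock rod 5: 90 = 90
  stock rod 6: 85 = 85
  stock rod 7: 70 + 60 = 130
  stock rod 8: 55 + 50 = 105
Every load is within 130 cm, so 8 stock rods suffice.

Yes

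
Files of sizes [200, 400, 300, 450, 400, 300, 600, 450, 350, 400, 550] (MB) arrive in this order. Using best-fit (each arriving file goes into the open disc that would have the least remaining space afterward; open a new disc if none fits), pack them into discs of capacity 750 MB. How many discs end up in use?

7

  200 → disc 1 (new)  [load 200/750]
  400 → disc 1  [load 600/750]
  300 → disc 2 (new)  [load 300/750]
  450 → disc 2  [load 750/750]
  400 → disc 3 (new)  [load 400/750]
  300 → disc 3  [load 700/750]
  600 → disc 4 (new)  [load 600/750]
  450 → disc 5 (new)  [load 450/750]
  350 → disc 6 (new)  [load 350/750]
  400 → disc 6  [load 750/750]
  550 → disc 7 (new)  [load 550/750]
7 discs opened.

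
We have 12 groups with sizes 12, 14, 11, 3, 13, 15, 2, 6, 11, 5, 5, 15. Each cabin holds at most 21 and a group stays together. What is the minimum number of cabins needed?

Total = 15 + 15 + 14 + 13 + 12 + 11 + 11 + 6 + 5 + 5 + 3 + 2 = 112.
Lower bound: ⌈112/21⌉ = 6 cabins.
Also, 7 groups each exceed 21/2, and no two of those can share a cabin, so at least 7 cabins are needed.
A packing using 7 cabins:
  cabin 1: 15 + 6 = 21
  cabin 2: 15 + 5 = 20
  cabin 3: 14 + 5 + 2 = 21
  cabin 4: 13 + 3 = 16
  cabin 5: 12 = 12
  cabin 6: 11 = 11
  cabin 7: 11 = 11
This matches the lower bound, so 7 is optimal.

7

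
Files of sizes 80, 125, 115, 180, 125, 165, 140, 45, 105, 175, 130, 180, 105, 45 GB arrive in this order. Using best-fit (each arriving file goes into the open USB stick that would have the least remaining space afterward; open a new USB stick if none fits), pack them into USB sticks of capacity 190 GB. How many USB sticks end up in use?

11

  80 → USB stick 1 (new)  [load 80/190]
  125 → USB stick 2 (new)  [load 125/190]
  115 → USB stick 3 (new)  [load 115/190]
  180 → USB stick 4 (new)  [load 180/190]
  125 → USB stick 5 (new)  [load 125/190]
  165 → USB stick 6 (new)  [load 165/190]
  140 → USB stick 7 (new)  [load 140/190]
  45 → USB stick 7  [load 185/190]
  105 → USB stick 1  [load 185/190]
  175 → USB stick 8 (new)  [load 175/190]
  130 → USB stick 9 (new)  [load 130/190]
  180 → USB stick 10 (new)  [load 180/190]
  105 → USB stick 11 (new)  [load 105/190]
  45 → USB stick 9  [load 175/190]
11 USB sticks opened.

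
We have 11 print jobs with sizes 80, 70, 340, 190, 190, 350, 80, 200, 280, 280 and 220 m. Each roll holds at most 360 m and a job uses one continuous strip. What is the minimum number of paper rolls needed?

Total = 350 + 340 + 280 + 280 + 220 + 200 + 190 + 190 + 80 + 80 + 70 = 2280 m.
Lower bound: ⌈2280/360⌉ = 7 paper rolls.
Also, 8 print jobs each exceed 180 m, and no two of those can share a roll, so at least 8 paper rolls are needed.
A packing using 8 paper rolls:
  roll 1: 350 = 350
  roll 2: 340 = 340
  roll 3: 280 + 80 = 360
  roll 4: 280 + 80 = 360
  roll 5: 220 + 70 = 290
  roll 6: 200 = 200
  roll 7: 190 = 190
  roll 8: 190 = 190
This matches the lower bound, so 8 is optimal.

8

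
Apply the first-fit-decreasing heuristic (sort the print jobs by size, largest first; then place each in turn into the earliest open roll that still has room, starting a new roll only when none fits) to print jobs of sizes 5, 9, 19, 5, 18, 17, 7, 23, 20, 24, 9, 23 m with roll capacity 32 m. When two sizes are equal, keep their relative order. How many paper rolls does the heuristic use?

7

Sorted descending: 24, 23, 23, 20, 19, 18, 17, 9, 9, 7, 5, 5.
  24 → roll 1 (new)  [load 24/32]
  23 → roll 2 (new)  [load 23/32]
  23 → roll 3 (new)  [load 23/32]
  20 → roll 4 (new)  [load 20/32]
  19 → roll 5 (new)  [load 19/32]
  18 → roll 6 (new)  [load 18/32]
  17 → roll 7 (new)  [load 17/32]
  9 → roll 2  [load 32/32]
  9 → roll 3  [load 32/32]
  7 → roll 1  [load 31/32]
  5 → roll 4  [load 25/32]
  5 → roll 4  [load 30/32]
7 paper rolls opened.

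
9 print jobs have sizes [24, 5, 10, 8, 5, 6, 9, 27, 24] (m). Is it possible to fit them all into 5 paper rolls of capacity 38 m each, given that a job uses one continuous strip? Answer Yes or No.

A valid assignment using 4 paper rolls:
  roll 1: 27 + 10 = 37
  roll 2: 24 + 9 + 5 = 38
  roll 3: 24 + 8 + 6 = 38
  roll 4: 5 = 5
That uses only 4 ≤ 5, so 5 paper rolls are enough.

Yes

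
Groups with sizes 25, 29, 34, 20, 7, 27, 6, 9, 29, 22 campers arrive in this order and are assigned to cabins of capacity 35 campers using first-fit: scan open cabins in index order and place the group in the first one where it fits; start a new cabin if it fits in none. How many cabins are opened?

7

  25 → cabin 1 (new)  [load 25/35]
  29 → cabin 2 (new)  [load 29/35]
  34 → cabin 3 (new)  [load 34/35]
  20 → cabin 4 (new)  [load 20/35]
  7 → cabin 1  [load 32/35]
  27 → cabin 5 (new)  [load 27/35]
  6 → cabin 2  [load 35/35]
  9 → cabin 4  [load 29/35]
  29 → cabin 6 (new)  [load 29/35]
  22 → cabin 7 (new)  [load 22/35]
7 cabins opened.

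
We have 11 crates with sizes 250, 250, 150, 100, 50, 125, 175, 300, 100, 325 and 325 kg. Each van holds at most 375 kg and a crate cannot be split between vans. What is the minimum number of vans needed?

7

Total = 325 + 325 + 300 + 250 + 250 + 175 + 150 + 125 + 100 + 100 + 50 = 2150 kg.
Lower bound: ⌈2150/375⌉ = 6 vans.
A packing using 7 vans:
  van 1: 325 + 50 = 375
  van 2: 325 = 325
  van 3: 300 = 300
  van 4: 250 + 125 = 375
  van 5: 250 + 100 = 350
  van 6: 175 + 150 = 325
  van 7: 100 = 100
No arrangement into 6 vans stays within capacity, so 7 is optimal.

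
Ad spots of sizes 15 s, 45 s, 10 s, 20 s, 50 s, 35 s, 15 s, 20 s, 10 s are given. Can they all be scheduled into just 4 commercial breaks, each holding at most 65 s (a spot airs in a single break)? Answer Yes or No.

A valid assignment using 4 commercial breaks:
  break 1: 50 + 15 = 65
  break 2: 45 + 20 = 65
  break 3: 35 + 20 + 10 = 65
  break 4: 15 + 10 = 25
Every load is within 65 s, so 4 commercial breaks suffice.

Yes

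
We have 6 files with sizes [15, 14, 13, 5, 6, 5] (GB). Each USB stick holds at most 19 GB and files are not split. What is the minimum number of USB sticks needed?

4

Total = 15 + 14 + 13 + 6 + 5 + 5 = 58 GB.
Lower bound: ⌈58/19⌉ = 4 USB sticks.
A packing using 4 USB sticks:
  USB stick 1: 15 = 15
  USB stick 2: 14 + 5 = 19
  USB stick 3: 13 + 6 = 19
  USB stick 4: 5 = 5
This matches the lower bound, so 4 is optimal.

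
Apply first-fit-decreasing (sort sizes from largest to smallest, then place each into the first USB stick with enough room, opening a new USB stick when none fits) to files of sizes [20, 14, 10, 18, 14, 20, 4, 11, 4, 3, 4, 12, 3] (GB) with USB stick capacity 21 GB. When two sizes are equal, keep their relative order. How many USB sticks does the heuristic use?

Sorted descending: 20, 20, 18, 14, 14, 12, 11, 10, 4, 4, 4, 3, 3.
  20 → USB stick 1 (new)  [load 20/21]
  20 → USB stick 2 (new)  [load 20/21]
  18 → USB stick 3 (new)  [load 18/21]
  14 → USB stick 4 (new)  [load 14/21]
  14 → USB stick 5 (new)  [load 14/21]
  12 → USB stick 6 (new)  [load 12/21]
  11 → USB stick 7 (new)  [load 11/21]
  10 → USB stick 7  [load 21/21]
  4 → USB stick 4  [load 18/21]
  4 → USB stick 5  [load 18/21]
  4 → USB stick 6  [load 16/21]
  3 → USB stick 3  [load 21/21]
  3 → USB stick 4  [load 21/21]
7 USB sticks opened.

7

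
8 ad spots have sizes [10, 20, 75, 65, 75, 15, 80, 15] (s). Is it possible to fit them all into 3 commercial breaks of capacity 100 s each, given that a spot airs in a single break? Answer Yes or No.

Total = 355 s; ⌈355/100⌉ = 4.
At least 4 commercial breaks are required, but only 3 are allowed.

No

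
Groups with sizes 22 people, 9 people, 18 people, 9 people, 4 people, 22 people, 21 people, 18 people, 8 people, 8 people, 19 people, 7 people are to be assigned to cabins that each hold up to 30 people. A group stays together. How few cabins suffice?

Total = 22 + 22 + 21 + 19 + 18 + 18 + 9 + 9 + 8 + 8 + 7 + 4 = 165 people.
Lower bound: ⌈165/30⌉ = 6 cabins.
A packing using 6 cabins:
  cabin 1: 22 + 8 = 30
  cabin 2: 22 + 8 = 30
  cabin 3: 21 + 9 = 30
  cabin 4: 19 + 9 = 28
  cabin 5: 18 + 7 + 4 = 29
  cabin 6: 18 = 18
This matches the lower bound, so 6 is optimal.

6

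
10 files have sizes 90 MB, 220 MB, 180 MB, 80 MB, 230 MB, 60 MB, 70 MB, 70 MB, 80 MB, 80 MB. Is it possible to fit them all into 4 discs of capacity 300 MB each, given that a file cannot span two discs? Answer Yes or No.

A valid assignment using 4 discs:
  disc 1: 230 + 70 = 300
  disc 2: 220 + 80 = 300
  disc 3: 180 + 90 = 270
  disc 4: 80 + 80 + 70 + 60 = 290
Every load is within 300 MB, so 4 discs suffice.

Yes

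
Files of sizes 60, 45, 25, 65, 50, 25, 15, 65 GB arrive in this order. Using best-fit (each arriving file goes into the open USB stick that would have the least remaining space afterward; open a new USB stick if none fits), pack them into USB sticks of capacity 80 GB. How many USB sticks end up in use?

5

  60 → USB stick 1 (new)  [load 60/80]
  45 → USB stick 2 (new)  [load 45/80]
  25 → USB stick 2  [load 70/80]
  65 → USB stick 3 (new)  [load 65/80]
  50 → USB stick 4 (new)  [load 50/80]
  25 → USB stick 4  [load 75/80]
  15 → USB stick 3  [load 80/80]
  65 → USB stick 5 (new)  [load 65/80]
5 USB sticks opened.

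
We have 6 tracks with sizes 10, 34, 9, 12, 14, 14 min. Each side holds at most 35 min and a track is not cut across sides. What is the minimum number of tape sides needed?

3

Total = 34 + 14 + 14 + 12 + 10 + 9 = 93 min.
Lower bound: ⌈93/35⌉ = 3 tape sides.
A packing using 3 tape sides:
  side 1: 34 = 34
  side 2: 14 + 14 = 28
  side 3: 12 + 10 + 9 = 31
This matches the lower bound, so 3 is optimal.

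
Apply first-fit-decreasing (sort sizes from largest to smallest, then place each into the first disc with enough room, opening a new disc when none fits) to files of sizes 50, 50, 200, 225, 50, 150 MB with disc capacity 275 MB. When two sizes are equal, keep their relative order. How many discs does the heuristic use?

3

Sorted descending: 225, 200, 150, 50, 50, 50.
  225 → disc 1 (new)  [load 225/275]
  200 → disc 2 (new)  [load 200/275]
  150 → disc 3 (new)  [load 150/275]
  50 → disc 1  [load 275/275]
  50 → disc 2  [load 250/275]
  50 → disc 3  [load 200/275]
3 discs opened.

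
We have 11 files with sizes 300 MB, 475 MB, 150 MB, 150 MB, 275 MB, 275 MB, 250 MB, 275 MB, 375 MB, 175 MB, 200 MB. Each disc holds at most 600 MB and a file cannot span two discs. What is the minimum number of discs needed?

Total = 475 + 375 + 300 + 275 + 275 + 275 + 250 + 200 + 175 + 150 + 150 = 2900 MB.
Lower bound: ⌈2900/600⌉ = 5 discs.
A packing using 6 discs:
  disc 1: 475 = 475
  disc 2: 375 + 200 = 575
  disc 3: 300 + 275 = 575
  disc 4: 275 + 275 = 550
  disc 5: 250 + 175 + 150 = 575
  disc 6: 150 = 150
No arrangement into 5 discs stays within capacity, so 6 is optimal.

6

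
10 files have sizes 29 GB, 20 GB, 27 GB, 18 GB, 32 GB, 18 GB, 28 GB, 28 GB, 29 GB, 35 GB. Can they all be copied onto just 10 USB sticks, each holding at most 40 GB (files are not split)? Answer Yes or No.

Yes

A valid assignment using 9 USB sticks:
  USB stick 1: 35 = 35
  USB stick 2: 32 = 32
  USB stick 3: 29 = 29
  USB stick 4: 29 = 29
  USB stick 5: 28 = 28
  USB stick 6: 28 = 28
  USB stick 7: 27 = 27
  USB stick 8: 20 + 18 = 38
  USB stick 9: 18 = 18
That uses only 9 ≤ 10, so 10 USB sticks are enough.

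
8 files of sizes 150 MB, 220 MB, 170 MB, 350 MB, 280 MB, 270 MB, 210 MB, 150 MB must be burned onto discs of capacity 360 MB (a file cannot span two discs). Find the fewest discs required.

6

Total = 350 + 280 + 270 + 220 + 210 + 170 + 150 + 150 = 1800 MB.
Lower bound: ⌈1800/360⌉ = 5 discs.
A packing using 6 discs:
  disc 1: 350 = 350
  disc 2: 280 = 280
  disc 3: 270 = 270
  disc 4: 220 = 220
  disc 5: 210 + 150 = 360
  disc 6: 170 + 150 = 320
No arrangement into 5 discs stays within capacity, so 6 is optimal.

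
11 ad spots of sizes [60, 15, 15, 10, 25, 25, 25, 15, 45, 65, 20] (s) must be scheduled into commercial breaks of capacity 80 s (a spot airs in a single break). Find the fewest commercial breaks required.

4

Total = 65 + 60 + 45 + 25 + 25 + 25 + 20 + 15 + 15 + 15 + 10 = 320 s.
Lower bound: ⌈320/80⌉ = 4 commercial breaks.
A packing using 4 commercial breaks:
  break 1: 65 + 15 = 80
  break 2: 60 + 20 = 80
  break 3: 45 + 25 + 10 = 80
  break 4: 25 + 25 + 15 + 15 = 80
This matches the lower bound, so 4 is optimal.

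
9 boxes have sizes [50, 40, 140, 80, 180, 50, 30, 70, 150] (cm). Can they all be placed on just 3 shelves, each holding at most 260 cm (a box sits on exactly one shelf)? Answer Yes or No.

No

Total = 790 cm; ⌈790/260⌉ = 4.
At least 4 shelves are required, but only 3 are allowed.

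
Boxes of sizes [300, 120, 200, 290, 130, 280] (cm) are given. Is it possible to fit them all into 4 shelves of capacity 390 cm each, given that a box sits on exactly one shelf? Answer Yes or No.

No

Total = 1320 cm; ⌈1320/390⌉ = 4.
The bound of 4 does not rule out 4, but exhaustive search shows no assignment into 4 shelves of capacity 390 cm exists — the minimum is 5.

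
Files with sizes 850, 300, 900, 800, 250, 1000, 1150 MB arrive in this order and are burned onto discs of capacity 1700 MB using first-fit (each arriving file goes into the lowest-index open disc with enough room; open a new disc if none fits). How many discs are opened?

  850 → disc 1 (new)  [load 850/1700]
  300 → disc 1  [load 1150/1700]
  900 → disc 2 (new)  [load 900/1700]
  800 → disc 2  [load 1700/1700]
  250 → disc 1  [load 1400/1700]
  1000 → disc 3 (new)  [load 1000/1700]
  1150 → disc 4 (new)  [load 1150/1700]
4 discs opened.

4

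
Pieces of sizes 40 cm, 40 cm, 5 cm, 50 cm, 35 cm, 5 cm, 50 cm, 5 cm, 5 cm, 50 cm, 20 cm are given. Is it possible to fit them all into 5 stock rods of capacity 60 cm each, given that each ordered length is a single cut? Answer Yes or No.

No

Total = 305 cm; ⌈305/60⌉ = 6.
At least 6 stock rods are required, but only 5 are allowed.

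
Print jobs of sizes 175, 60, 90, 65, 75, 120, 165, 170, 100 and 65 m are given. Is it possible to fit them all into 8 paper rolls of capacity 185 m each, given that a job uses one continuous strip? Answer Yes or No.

A valid assignment using 7 paper rolls:
  roll 1: 175 = 175
  roll 2: 170 = 170
  roll 3: 165 = 165
  roll 4: 120 + 65 = 185
  roll 5: 100 + 75 = 175
  roll 6: 90 + 65 = 155
  roll 7: 60 = 60
That uses only 7 ≤ 8, so 8 paper rolls are enough.

Yes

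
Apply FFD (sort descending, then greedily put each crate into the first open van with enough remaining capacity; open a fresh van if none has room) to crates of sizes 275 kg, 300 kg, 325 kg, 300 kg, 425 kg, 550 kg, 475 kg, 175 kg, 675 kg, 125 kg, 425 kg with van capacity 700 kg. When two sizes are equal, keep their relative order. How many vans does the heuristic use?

7

Sorted descending: 675, 550, 475, 425, 425, 325, 300, 300, 275, 175, 125.
  675 → van 1 (new)  [load 675/700]
  550 → van 2 (new)  [load 550/700]
  475 → van 3 (new)  [load 475/700]
  425 → van 4 (new)  [load 425/700]
  425 → van 5 (new)  [load 425/700]
  325 → van 6 (new)  [load 325/700]
  300 → van 6  [load 625/700]
  300 → van 7 (new)  [load 300/700]
  275 → van 4  [load 700/700]
  175 → van 3  [load 650/700]
  125 → van 2  [load 675/700]
7 vans opened.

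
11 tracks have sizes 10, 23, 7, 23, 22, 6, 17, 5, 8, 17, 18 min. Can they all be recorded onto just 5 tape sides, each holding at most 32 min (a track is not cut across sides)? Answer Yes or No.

Total = 156 min; ⌈156/32⌉ = 5.
6 tracks each exceed half the capacity and cannot share a side, forcing at least 6 tape sides.
At least 6 tape sides are required, but only 5 are allowed.

No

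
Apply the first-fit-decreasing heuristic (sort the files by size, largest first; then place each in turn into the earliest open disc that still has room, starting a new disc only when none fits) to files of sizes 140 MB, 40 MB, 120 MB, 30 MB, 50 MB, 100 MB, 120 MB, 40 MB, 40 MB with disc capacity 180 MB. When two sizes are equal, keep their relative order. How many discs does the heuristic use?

4

Sorted descending: 140, 120, 120, 100, 50, 40, 40, 40, 30.
  140 → disc 1 (new)  [load 140/180]
  120 → disc 2 (new)  [load 120/180]
  120 → disc 3 (new)  [load 120/180]
  100 → disc 4 (new)  [load 100/180]
  50 → disc 2  [load 170/180]
  40 → disc 1  [load 180/180]
  40 → disc 3  [load 160/180]
  40 → disc 4  [load 140/180]
  30 → disc 4  [load 170/180]
4 discs opened.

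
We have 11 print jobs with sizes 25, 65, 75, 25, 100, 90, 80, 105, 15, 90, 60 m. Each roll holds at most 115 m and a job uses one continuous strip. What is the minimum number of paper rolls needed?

Total = 105 + 100 + 90 + 90 + 80 + 75 + 65 + 60 + 25 + 25 + 15 = 730 m.
Lower bound: ⌈730/115⌉ = 7 paper rolls.
Also, 8 print jobs each exceed 115/2 m, and no two of those can share a roll, so at least 8 paper rolls are needed.
A packing using 8 paper rolls:
  roll 1: 105 = 105
  roll 2: 100 + 15 = 115
  roll 3: 90 + 25 = 115
  roll 4: 90 + 25 = 115
  roll 5: 80 = 80
  roll 6: 75 = 75
  roll 7: 65 = 65
  roll 8: 60 = 60
This matches the lower bound, so 8 is optimal.

8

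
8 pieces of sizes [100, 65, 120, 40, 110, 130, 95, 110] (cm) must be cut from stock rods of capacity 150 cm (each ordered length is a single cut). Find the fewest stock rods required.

7

Total = 130 + 120 + 110 + 110 + 100 + 95 + 65 + 40 = 770 cm.
Lower bound: ⌈770/150⌉ = 6 stock rods.
A packing using 7 stock rods:
  stock rod 1: 130 = 130
  stock rod 2: 120 = 120
  stock rod 3: 110 + 40 = 150
  stock rod 4: 110 = 110
  stock rod 5: 100 = 100
  stock rod 6: 95 = 95
  stock rod 7: 65 = 65
No arrangement into 6 stock rods stays within capacity, so 7 is optimal.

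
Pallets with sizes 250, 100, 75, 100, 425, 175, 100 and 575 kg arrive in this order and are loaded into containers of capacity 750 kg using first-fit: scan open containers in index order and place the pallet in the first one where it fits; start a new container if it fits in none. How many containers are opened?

3

  250 → container 1 (new)  [load 250/750]
  100 → container 1  [load 350/750]
  75 → container 1  [load 425/750]
  100 → container 1  [load 525/750]
  425 → container 2 (new)  [load 425/750]
  175 → container 1  [load 700/750]
  100 → container 2  [load 525/750]
  575 → container 3 (new)  [load 575/750]
3 containers opened.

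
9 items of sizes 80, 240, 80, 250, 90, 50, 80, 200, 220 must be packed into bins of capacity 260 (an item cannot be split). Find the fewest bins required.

Total = 250 + 240 + 220 + 200 + 90 + 80 + 80 + 80 + 50 = 1290.
Lower bound: ⌈1290/260⌉ = 5 bins.
A packing using 6 bins:
  bin 1: 250 = 250
  bin 2: 240 = 240
  bin 3: 220 = 220
  bin 4: 200 + 50 = 250
  bin 5: 90 + 80 + 80 = 250
  bin 6: 80 = 80
No arrangement into 5 bins stays within capacity, so 6 is optimal.

6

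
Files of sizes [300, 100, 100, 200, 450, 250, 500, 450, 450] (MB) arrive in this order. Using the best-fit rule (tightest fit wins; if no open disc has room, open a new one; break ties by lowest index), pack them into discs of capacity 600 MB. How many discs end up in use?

6

  300 → disc 1 (new)  [load 300/600]
  100 → disc 1  [load 400/600]
  100 → disc 1  [load 500/600]
  200 → disc 2 (new)  [load 200/600]
  450 → disc 3 (new)  [load 450/600]
  250 → disc 2  [load 450/600]
  500 → disc 4 (new)  [load 500/600]
  450 → disc 5 (new)  [load 450/600]
  450 → disc 6 (new)  [load 450/600]
6 discs opened.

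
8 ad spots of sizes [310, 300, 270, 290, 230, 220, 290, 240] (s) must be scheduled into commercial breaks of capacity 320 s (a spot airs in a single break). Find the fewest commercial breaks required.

8

Total = 310 + 300 + 290 + 290 + 270 + 240 + 230 + 220 = 2150 s.
Lower bound: ⌈2150/320⌉ = 7 commercial breaks.
Also, 8 ad spots each exceed 160 s, and no two of those can share a break, so at least 8 commercial breaks are needed.
A packing using 8 commercial breaks:
  break 1: 310 = 310
  break 2: 300 = 300
  break 3: 290 = 290
  break 4: 290 = 290
  break 5: 270 = 270
  break 6: 240 = 240
  break 7: 230 = 230
  break 8: 220 = 220
This matches the lower bound, so 8 is optimal.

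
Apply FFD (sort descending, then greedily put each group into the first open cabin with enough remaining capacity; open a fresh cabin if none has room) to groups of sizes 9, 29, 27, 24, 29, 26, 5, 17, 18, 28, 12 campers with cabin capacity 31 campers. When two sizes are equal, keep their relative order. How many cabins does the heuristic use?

Sorted descending: 29, 29, 28, 27, 26, 24, 18, 17, 12, 9, 5.
  29 → cabin 1 (new)  [load 29/31]
  29 → cabin 2 (new)  [load 29/31]
  28 → cabin 3 (new)  [load 28/31]
  27 → cabin 4 (new)  [load 27/31]
  26 → cabin 5 (new)  [load 26/31]
  24 → cabin 6 (new)  [load 24/31]
  18 → cabin 7 (new)  [load 18/31]
  17 → cabin 8 (new)  [load 17/31]
  12 → cabin 7  [load 30/31]
  9 → cabin 8  [load 26/31]
  5 → cabin 5  [load 31/31]
8 cabins opened.

8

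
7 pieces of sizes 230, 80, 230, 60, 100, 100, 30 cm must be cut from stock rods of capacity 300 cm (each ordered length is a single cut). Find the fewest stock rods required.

3

Total = 230 + 230 + 100 + 100 + 80 + 60 + 30 = 830 cm.
Lower bound: ⌈830/300⌉ = 3 stock rods.
A packing using 3 stock rods:
  stock rod 1: 230 + 60 = 290
  stock rod 2: 230 + 30 = 260
  stock rod 3: 100 + 100 + 80 = 280
This matches the lower bound, so 3 is optimal.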